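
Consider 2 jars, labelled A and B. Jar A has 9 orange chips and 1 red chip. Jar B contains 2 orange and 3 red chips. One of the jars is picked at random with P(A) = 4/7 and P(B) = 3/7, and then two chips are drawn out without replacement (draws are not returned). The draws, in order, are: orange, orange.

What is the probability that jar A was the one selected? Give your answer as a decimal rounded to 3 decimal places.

0.914

Under each hypothesis, the probability of the observed sequence is: P(data | jar A) = (9/10)(8/9) = 4/5; P(data | jar B) = (2/5)(1/4) = 1/10.
The prior-weighted likelihoods are 4/7 · 4/5 = 16/35, 3/7 · 1/10 = 3/70; with total 1/2.
Hence P(jar A | data) = (16/35) / (1/2) = 32/35.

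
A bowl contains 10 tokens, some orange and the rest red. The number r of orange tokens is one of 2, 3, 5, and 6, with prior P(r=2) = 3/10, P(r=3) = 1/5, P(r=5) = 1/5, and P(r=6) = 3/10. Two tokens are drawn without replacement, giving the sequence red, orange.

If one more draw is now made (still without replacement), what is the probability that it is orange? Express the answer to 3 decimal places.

0.408

Under each hypothesis, the probability of the observed sequence is: P(data | r = 2) = (8/10)(2/9) = 8/45; P(data | r = 3) = (7/10)(3/9) = 7/30; P(data | r = 5) = (5/10)(5/9) = 5/18; P(data | r = 6) = (4/10)(6/9) = 4/15.
Weighting by the prior gives 3/10 · 8/45 = 4/75, 1/5 · 7/30 = 7/150, 1/5 · 5/18 = 1/18, 3/10 · 4/15 = 2/25; these sum to 53/225.
Dividing through by the total gives posterior P(r = 2 | data) = 12/53, P(r = 3 | data) = 21/106, P(r = 5 | data) = 25/106, P(r = 6 | data) = 18/53.
Averaging over the posterior, P(orange next | data) = (1/8)(12/53) + (1/4)(21/106) + (1/2)(25/106) + (5/8)(18/53) = 173/424.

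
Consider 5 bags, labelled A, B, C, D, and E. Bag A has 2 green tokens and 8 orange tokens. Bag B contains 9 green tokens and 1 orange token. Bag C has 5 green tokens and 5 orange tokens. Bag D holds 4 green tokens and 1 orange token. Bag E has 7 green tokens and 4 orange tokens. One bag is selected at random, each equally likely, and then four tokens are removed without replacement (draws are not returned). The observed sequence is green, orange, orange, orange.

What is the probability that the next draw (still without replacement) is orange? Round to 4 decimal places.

0.6259

The likelihood of the observed sequence under each hypothesis: P(data | bag A) = (2/10)(8/9)(7/8)(6/7) = 0.13333; P(data | bag B) = (9/10)(1/9)(0/8) = 0; P(data | bag C) = (5/10)(5/9)(4/8)(3/7) = 0.059524; P(data | bag D) = (4/5)(1/4)(0/3) = 0; P(data | bag E) = (7/11)(4/10)(3/9)(2/8) = 0.021212.
Multiplying each by its prior: 1/5 · 0.13333 = 0.026667, 1/5 · 0 = 0, 1/5 · 0.059524 = 0.011905, 1/5 · 0 = 0, 1/5 · 0.021212 = 0.0042424; summing to 0.042814.
Dividing through by the total gives posterior P(bag A | data) = 0.62285, P(bag B | data) = 0, P(bag C | data) = 0.27806, P(bag D | data) = 0, P(bag E | data) = 0.09909.
The predictive probability is P(orange next | data) = (5/6)(0.62285) + (1/3)(0.27806) + (1/7)(0.09909) = 0.62588.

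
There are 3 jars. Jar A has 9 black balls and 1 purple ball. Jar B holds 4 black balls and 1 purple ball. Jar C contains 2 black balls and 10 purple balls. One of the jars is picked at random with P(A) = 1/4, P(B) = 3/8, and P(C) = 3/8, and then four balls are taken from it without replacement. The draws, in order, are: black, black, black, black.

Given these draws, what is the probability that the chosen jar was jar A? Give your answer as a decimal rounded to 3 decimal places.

0.667

For each hypothesis, P(data | H) works out to: P(data | jar A) = (9/10)(8/9)(7/8)(6/7) = 3/5; P(data | jar B) = (4/5)(3/4)(2/3)(1/2) = 1/5; P(data | jar C) = (2/12)(1/11)(0/10) = 0.
The prior-weighted likelihoods are 1/4 · 3/5 = 3/20, 3/8 · 1/5 = 3/40, 3/8 · 0 = 0; summing to 9/40.
So P(jar A | data) = (3/20) / (9/40) = 2/3.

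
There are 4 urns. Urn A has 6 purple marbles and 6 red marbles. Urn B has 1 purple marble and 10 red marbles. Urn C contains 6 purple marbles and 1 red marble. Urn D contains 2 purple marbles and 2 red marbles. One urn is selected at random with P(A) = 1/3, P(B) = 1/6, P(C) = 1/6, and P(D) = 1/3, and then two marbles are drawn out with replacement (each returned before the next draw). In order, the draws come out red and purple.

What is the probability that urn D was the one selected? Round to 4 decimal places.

0.4149

The likelihood of the observed sequence under each hypothesis: P(data | urn A) = (6/12)(6/12) = 0.25; P(data | urn B) = (10/11)(1/11) = 0.082645; P(data | urn C) = (1/7)(6/7) = 0.12245; P(data | urn D) = (2/4)(2/4) = 0.25.
The prior-weighted likelihoods are 1/3 · 0.25 = 0.083333, 1/6 · 0.082645 = 0.013774, 1/6 · 0.12245 = 0.020408, 1/3 · 0.25 = 0.083333; with total 0.20085.
So P(urn D | data) = (0.083333) / (0.20085) = 0.41491.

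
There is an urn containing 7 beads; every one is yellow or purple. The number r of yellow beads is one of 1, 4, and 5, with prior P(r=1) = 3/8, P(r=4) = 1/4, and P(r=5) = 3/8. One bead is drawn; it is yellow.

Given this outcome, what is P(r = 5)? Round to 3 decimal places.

Compute the likelihood of this draw for each case: P(data | r = 1) = (1/7) = 1/7; P(data | r = 4) = (4/7) = 4/7; P(data | r = 5) = (5/7) = 5/7.
Weighting by the prior gives 3/8 · 1/7 = 3/56, 1/4 · 4/7 = 1/7, 3/8 · 5/7 = 15/56; with total 13/28.
By Bayes' rule, P(r = 5 | data) = (15/56) / (13/28) = 15/26.

0.577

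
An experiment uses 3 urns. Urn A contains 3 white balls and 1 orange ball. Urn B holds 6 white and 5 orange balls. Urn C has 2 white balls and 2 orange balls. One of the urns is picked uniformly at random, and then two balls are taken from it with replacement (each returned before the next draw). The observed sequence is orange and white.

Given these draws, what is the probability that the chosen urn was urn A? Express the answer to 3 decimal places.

Under each hypothesis, the probability of the observed sequence is: P(data | urn A) = (1/4)(3/4) = 0.1875; P(data | urn B) = (5/11)(6/11) = 0.24793; P(data | urn C) = (2/4)(2/4) = 0.25.
Weighting by the prior gives 1/3 · 0.1875 = 0.0625, 1/3 · 0.24793 = 0.082645, 1/3 · 0.25 = 0.083333; summing to 0.22848.
So P(urn A | data) = (0.0625) / (0.22848) = 0.27355.

0.274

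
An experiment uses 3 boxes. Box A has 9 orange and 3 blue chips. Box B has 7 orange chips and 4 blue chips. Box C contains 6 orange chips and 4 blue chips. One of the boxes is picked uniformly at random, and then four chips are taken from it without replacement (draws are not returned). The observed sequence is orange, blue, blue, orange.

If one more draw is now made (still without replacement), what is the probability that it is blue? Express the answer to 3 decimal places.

0.271

Compute the likelihood of the observed sequence for each case: P(data | box A) = (9/12)(3/11)(2/10)(8/9) = 2/55; P(data | box B) = (7/11)(4/10)(3/9)(6/8) = 7/110; P(data | box C) = (6/10)(4/9)(3/8)(5/7) = 1/14.
Weighting by the prior gives 1/3 · 2/55 = 2/165, 1/3 · 7/110 = 7/330, 1/3 · 1/14 = 1/42; with total 2/35.
The posterior is then P(box A | data) = 7/33, P(box B | data) = 49/132, P(box C | data) = 5/12.
Averaging over the posterior, P(blue next | data) = (1/8)(7/33) + (2/7)(49/132) + (1/3)(5/12) = 215/792.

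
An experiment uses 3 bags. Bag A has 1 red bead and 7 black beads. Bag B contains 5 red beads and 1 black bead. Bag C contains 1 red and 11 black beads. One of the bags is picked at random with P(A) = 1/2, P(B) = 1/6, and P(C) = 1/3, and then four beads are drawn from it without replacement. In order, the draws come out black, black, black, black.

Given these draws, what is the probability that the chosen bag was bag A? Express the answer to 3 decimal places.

0.529

The likelihood of the observed sequence under each hypothesis: P(data | bag A) = (7/8)(6/7)(5/6)(4/5) = 1/2; P(data | bag B) = (1/6)(0/5) = 0; P(data | bag C) = (11/12)(10/11)(9/10)(8/9) = 2/3.
The prior-weighted likelihoods are 1/2 · 1/2 = 1/4, 1/6 · 0 = 0, 1/3 · 2/3 = 2/9; these sum to 17/36.
By Bayes' rule, P(bag A | data) = (1/4) / (17/36) = 9/17.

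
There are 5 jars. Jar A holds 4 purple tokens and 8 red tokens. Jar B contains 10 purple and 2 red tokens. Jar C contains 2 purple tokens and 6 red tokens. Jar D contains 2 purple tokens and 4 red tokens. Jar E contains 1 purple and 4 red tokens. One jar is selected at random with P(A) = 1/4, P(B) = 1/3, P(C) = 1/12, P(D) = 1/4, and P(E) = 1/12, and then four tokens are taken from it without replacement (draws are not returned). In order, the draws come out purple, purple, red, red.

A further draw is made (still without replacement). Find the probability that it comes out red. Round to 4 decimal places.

0.7789

For each hypothesis, P(data | H) works out to: P(data | jar A) = (4/12)(3/11)(8/10)(7/9) = 0.056566; P(data | jar B) = (10/12)(9/11)(2/10)(1/9) = 0.015152; P(data | jar C) = (2/8)(1/7)(6/6)(5/5) = 0.035714; P(data | jar D) = (2/6)(1/5)(4/4)(3/3) = 0.066667; P(data | jar E) = (1/5)(0/4) = 0.
Weighting by the prior gives 1/4 · 0.056566 = 0.014141, 1/3 · 0.015152 = 0.0050505, 1/12 · 0.035714 = 0.0029762, 1/4 · 0.066667 = 0.016667, 1/12 · 0 = 0; with total 0.038835.
The posterior is then P(jar A | data) = 0.36414, P(jar B | data) = 0.13005, P(jar C | data) = 0.076637, P(jar D | data) = 0.42917, P(jar E | data) = 0.
So P(red next | data) = Σ P(red next | H) P(H | data) = (3/4)(0.36414) + (0)(0.13005) + (1)(0.076637) + (1)(0.42917) = 0.77891.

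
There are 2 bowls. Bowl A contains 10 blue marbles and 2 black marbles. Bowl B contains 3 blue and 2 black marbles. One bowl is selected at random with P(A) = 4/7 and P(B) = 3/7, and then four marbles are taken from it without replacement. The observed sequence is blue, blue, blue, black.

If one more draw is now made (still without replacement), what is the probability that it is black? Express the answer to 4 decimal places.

The likelihood of the observed sequence under each hypothesis: P(data | bowl A) = (10/12)(9/11)(8/10)(2/9) = 4/33; P(data | bowl B) = (3/5)(2/4)(1/3)(2/2) = 1/10.
Multiplying each by its prior: 4/7 · 4/33 = 16/231, 3/7 · 1/10 = 3/70; summing to 37/330.
The posterior is then P(bowl A | data) = 160/259, P(bowl B | data) = 99/259.
The predictive probability is P(black next | data) = (1/8)(160/259) + (1)(99/259) = 17/37.

0.4595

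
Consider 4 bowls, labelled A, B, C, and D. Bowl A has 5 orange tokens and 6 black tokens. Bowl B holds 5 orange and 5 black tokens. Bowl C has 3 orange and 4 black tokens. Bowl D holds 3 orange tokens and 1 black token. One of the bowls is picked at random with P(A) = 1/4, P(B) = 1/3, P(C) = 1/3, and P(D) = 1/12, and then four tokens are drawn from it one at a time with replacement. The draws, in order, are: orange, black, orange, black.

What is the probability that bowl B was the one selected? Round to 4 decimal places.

For each hypothesis, P(data | H) works out to: P(data | bowl A) = (5/11)(6/11)(5/11)(6/11) = 0.061471; P(data | bowl B) = (5/10)(5/10)(5/10)(5/10) = 0.0625; P(data | bowl C) = (3/7)(4/7)(3/7)(4/7) = 0.059975; P(data | bowl D) = (3/4)(1/4)(3/4)(1/4) = 0.035156.
The prior-weighted likelihoods are 1/4 · 0.061471 = 0.015368, 1/3 · 0.0625 = 0.020833, 1/3 · 0.059975 = 0.019992, 1/12 · 0.035156 = 0.0029297; with total 0.059122.
So P(bowl B | data) = (0.020833) / (0.059122) = 0.35238.

0.3524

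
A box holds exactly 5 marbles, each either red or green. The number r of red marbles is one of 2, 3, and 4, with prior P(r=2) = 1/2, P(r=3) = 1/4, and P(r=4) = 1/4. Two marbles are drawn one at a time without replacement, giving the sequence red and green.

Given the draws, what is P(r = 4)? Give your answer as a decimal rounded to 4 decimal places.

0.1818

Under each hypothesis, the probability of the observed sequence is: P(data | r = 2) = (2/5)(3/4) = 3/10; P(data | r = 3) = (3/5)(2/4) = 3/10; P(data | r = 4) = (4/5)(1/4) = 1/5.
Multiplying each by its prior: 1/2 · 3/10 = 3/20, 1/4 · 3/10 = 3/40, 1/4 · 1/5 = 1/20; with total 11/40.
Hence P(r = 4 | data) = (1/20) / (11/40) = 2/11.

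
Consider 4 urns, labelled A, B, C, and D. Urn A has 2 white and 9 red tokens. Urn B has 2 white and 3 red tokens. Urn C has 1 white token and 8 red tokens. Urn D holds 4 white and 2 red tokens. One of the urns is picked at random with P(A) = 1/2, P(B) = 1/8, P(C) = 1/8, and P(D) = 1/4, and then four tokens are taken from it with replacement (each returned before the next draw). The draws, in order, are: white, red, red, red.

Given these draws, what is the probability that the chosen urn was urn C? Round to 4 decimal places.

0.1275

For each hypothesis, P(data | H) works out to: P(data | urn A) = (2/11)(9/11)(9/11)(9/11) = 0.099583; P(data | urn B) = (2/5)(3/5)(3/5)(3/5) = 0.0864; P(data | urn C) = (1/9)(8/9)(8/9)(8/9) = 0.078037; P(data | urn D) = (4/6)(2/6)(2/6)(2/6) = 0.024691.
The prior-weighted likelihoods are 1/2 · 0.099583 = 0.049792, 1/8 · 0.0864 = 0.0108, 1/8 · 0.078037 = 0.0097546, 1/4 · 0.024691 = 0.0061728; with total 0.076519.
By Bayes' rule, P(urn C | data) = (0.0097546) / (0.076519) = 0.12748.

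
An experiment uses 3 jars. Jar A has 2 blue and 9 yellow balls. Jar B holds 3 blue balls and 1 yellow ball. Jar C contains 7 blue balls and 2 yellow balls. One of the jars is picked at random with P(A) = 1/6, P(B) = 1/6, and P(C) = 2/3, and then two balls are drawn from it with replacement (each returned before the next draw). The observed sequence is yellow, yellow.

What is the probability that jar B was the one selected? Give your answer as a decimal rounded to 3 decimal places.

Under each hypothesis, the probability of the observed sequence is: P(data | jar A) = (9/11)(9/11) = 0.66942; P(data | jar B) = (1/4)(1/4) = 0.0625; P(data | jar C) = (2/9)(2/9) = 0.049383.
Weighting by the prior gives 1/6 · 0.66942 = 0.11157, 1/6 · 0.0625 = 0.010417, 2/3 · 0.049383 = 0.032922; these sum to 0.15491.
So P(jar B | data) = (0.010417) / (0.15491) = 0.067244.

0.067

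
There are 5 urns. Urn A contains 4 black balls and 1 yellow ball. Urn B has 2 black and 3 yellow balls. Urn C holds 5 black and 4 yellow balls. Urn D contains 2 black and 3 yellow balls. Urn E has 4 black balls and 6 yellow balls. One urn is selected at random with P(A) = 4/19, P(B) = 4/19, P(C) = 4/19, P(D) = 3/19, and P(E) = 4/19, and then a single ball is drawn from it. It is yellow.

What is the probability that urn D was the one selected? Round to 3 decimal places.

0.196

For each hypothesis, P(data | H) works out to: P(data | urn A) = (1/5) = 1/5; P(data | urn B) = (3/5) = 3/5; P(data | urn C) = (4/9) = 4/9; P(data | urn D) = (3/5) = 3/5; P(data | urn E) = (6/10) = 3/5.
Multiplying each by its prior: 4/19 · 1/5 = 4/95, 4/19 · 3/5 = 12/95, 4/19 · 4/9 = 16/171, 3/19 · 3/5 = 9/95, 4/19 · 3/5 = 12/95; these sum to 413/855.
By Bayes' rule, P(urn D | data) = (9/95) / (413/855) = 81/413.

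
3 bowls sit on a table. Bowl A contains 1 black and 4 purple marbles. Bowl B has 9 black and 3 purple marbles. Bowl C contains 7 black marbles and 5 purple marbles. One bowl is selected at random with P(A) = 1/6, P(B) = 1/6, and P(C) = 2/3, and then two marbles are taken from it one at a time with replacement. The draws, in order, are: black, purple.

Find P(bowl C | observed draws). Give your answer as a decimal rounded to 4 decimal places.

0.7367

Compute the likelihood of the observed sequence for each case: P(data | bowl A) = (1/5)(4/5) = 0.16; P(data | bowl B) = (9/12)(3/12) = 0.1875; P(data | bowl C) = (7/12)(5/12) = 0.24306.
Multiplying each by its prior: 1/6 · 0.16 = 0.026667, 1/6 · 0.1875 = 0.03125, 2/3 · 0.24306 = 0.16204; summing to 0.21995.
By Bayes' rule, P(bowl C | data) = (0.16204) / (0.21995) = 0.73669.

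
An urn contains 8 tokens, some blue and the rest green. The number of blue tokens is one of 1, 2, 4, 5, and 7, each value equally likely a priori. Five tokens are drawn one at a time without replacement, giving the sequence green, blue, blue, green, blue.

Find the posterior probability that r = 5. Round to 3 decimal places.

The likelihood of the observed sequence under each hypothesis: P(data | r = 1) = (7/8)(1/7)(0/6) = 0; P(data | r = 2) = (6/8)(2/7)(1/6)(5/5)(0/4) = 0; P(data | r = 4) = (4/8)(4/7)(3/6)(3/5)(2/4) = 0.042857; P(data | r = 5) = (3/8)(5/7)(4/6)(2/5)(3/4) = 0.053571; P(data | r = 7) = (1/8)(7/7)(6/6)(0/5) = 0.
Multiplying each by its prior: 1/5 · 0 = 0, 1/5 · 0 = 0, 1/5 · 0.042857 = 0.0085714, 1/5 · 0.053571 = 0.010714, 1/5 · 0 = 0; with total 0.019286.
Hence P(r = 5 | data) = (0.010714) / (0.019286) = 0.55556.

0.556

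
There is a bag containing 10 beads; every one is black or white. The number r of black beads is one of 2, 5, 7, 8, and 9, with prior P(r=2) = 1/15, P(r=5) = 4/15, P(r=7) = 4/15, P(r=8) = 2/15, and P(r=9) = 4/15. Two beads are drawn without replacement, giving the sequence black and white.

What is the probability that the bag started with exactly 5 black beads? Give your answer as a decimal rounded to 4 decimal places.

Under each hypothesis, the probability of the observed sequence is: P(data | r = 2) = (2/10)(8/9) = 8/45; P(data | r = 5) = (5/10)(5/9) = 5/18; P(data | r = 7) = (7/10)(3/9) = 7/30; P(data | r = 8) = (8/10)(2/9) = 8/45; P(data | r = 9) = (9/10)(1/9) = 1/10.
The prior-weighted likelihoods are 1/15 · 8/45 = 8/675, 4/15 · 5/18 = 2/27, 4/15 · 7/30 = 14/225, 2/15 · 8/45 = 16/675, 4/15 · 1/10 = 2/75; summing to 134/675.
Hence P(r = 5 | data) = (2/27) / (134/675) = 25/67.

0.3731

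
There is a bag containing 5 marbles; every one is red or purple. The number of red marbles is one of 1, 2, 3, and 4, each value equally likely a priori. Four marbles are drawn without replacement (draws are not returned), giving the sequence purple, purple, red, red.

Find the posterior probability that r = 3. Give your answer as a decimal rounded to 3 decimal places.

0.500

For each hypothesis, P(data | H) works out to: P(data | r = 1) = (4/5)(3/4)(1/3)(0/2) = 0; P(data | r = 2) = (3/5)(2/4)(2/3)(1/2) = 1/10; P(data | r = 3) = (2/5)(1/4)(3/3)(2/2) = 1/10; P(data | r = 4) = (1/5)(0/4) = 0.
The prior-weighted likelihoods are 1/4 · 0 = 0, 1/4 · 1/10 = 1/40, 1/4 · 1/10 = 1/40, 1/4 · 0 = 0; with total 1/20.
So P(r = 3 | data) = (1/40) / (1/20) = 1/2.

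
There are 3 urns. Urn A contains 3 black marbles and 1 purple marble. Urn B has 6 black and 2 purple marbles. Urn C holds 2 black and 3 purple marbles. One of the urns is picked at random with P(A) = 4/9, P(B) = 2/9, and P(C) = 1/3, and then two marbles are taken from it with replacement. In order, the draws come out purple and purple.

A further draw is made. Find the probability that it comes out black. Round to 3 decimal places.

0.490

The likelihood of the observed sequence under each hypothesis: P(data | urn A) = (1/4)(1/4) = 1/16; P(data | urn B) = (2/8)(2/8) = 1/16; P(data | urn C) = (3/5)(3/5) = 9/25.
The prior-weighted likelihoods are 4/9 · 1/16 = 1/36, 2/9 · 1/16 = 1/72, 1/3 · 9/25 = 3/25; summing to 97/600.
Normalising, the posterior is P(urn A | data) = 0.17182, P(urn B | data) = 0.085911, P(urn C | data) = 0.74227.
So P(black next | data) = Σ P(black next | H) P(H | data) = (3/4)(0.17182) + (3/4)(0.085911) + (2/5)(0.74227) = 0.49021.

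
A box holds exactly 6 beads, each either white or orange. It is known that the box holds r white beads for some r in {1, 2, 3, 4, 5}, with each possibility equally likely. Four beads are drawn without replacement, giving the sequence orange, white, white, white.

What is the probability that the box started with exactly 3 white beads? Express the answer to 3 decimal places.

0.143

Under each hypothesis, the probability of the observed sequence is: P(data | r = 1) = (5/6)(1/5)(0/4) = 0; P(data | r = 2) = (4/6)(2/5)(1/4)(0/3) = 0; P(data | r = 3) = (3/6)(3/5)(2/4)(1/3) = 1/20; P(data | r = 4) = (2/6)(4/5)(3/4)(2/3) = 2/15; P(data | r = 5) = (1/6)(5/5)(4/4)(3/3) = 1/6.
The prior-weighted likelihoods are 1/5 · 0 = 0, 1/5 · 0 = 0, 1/5 · 1/20 = 1/100, 1/5 · 2/15 = 2/75, 1/5 · 1/6 = 1/30; these sum to 7/100.
So P(r = 3 | data) = (1/100) / (7/100) = 1/7.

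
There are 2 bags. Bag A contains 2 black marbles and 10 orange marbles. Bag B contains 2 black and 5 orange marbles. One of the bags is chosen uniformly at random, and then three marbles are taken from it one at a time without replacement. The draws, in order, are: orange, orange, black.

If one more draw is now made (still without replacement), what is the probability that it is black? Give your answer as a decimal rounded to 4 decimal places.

0.1921

For each hypothesis, P(data | H) works out to: P(data | bag A) = (10/12)(9/11)(2/10) = 3/22; P(data | bag B) = (5/7)(4/6)(2/5) = 4/21.
Multiplying each by its prior: 1/2 · 3/22 = 3/44, 1/2 · 4/21 = 2/21; summing to 151/924.
Normalising, the posterior is P(bag A | data) = 63/151, P(bag B | data) = 88/151.
The predictive probability is P(black next | data) = (1/9)(63/151) + (1/4)(88/151) = 29/151.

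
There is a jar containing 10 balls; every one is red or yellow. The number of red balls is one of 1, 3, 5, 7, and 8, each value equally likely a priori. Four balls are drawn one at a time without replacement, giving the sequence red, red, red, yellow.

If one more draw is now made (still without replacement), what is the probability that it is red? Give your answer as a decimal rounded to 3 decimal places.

0.657

The likelihood of the observed sequence under each hypothesis: P(data | r = 1) = (1/10)(0/9) = 0; P(data | r = 3) = (3/10)(2/9)(1/8)(7/7) = 0.0083333; P(data | r = 5) = (5/10)(4/9)(3/8)(5/7) = 0.059524; P(data | r = 7) = (7/10)(6/9)(5/8)(3/7) = 0.125; P(data | r = 8) = (8/10)(7/9)(6/8)(2/7) = 0.13333.
Multiplying each by its prior: 1/5 · 0 = 0, 1/5 · 0.0083333 = 0.0016667, 1/5 · 0.059524 = 0.011905, 1/5 · 0.125 = 0.025, 1/5 · 0.13333 = 0.026667; with total 0.065238.
Normalising, the posterior is P(r = 1 | data) = 0, P(r = 3 | data) = 0.025547, P(r = 5 | data) = 0.18248, P(r = 7 | data) = 0.38321, P(r = 8 | data) = 0.40876.
So P(red next | data) = Σ P(red next | H) P(H | data) = (0)(0.025547) + (1/3)(0.18248) + (2/3)(0.38321) + (5/6)(0.40876) = 0.65693.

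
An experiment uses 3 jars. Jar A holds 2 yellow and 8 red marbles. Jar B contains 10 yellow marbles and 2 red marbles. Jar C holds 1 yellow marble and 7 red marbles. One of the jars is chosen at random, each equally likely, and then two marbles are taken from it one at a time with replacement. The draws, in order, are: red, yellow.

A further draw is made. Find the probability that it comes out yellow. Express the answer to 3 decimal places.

0.395

Under each hypothesis, the probability of the observed sequence is: P(data | jar A) = (8/10)(2/10) = 0.16; P(data | jar B) = (2/12)(10/12) = 0.13889; P(data | jar C) = (7/8)(1/8) = 0.10938.
The prior-weighted likelihoods are 1/3 · 0.16 = 0.053333, 1/3 · 0.13889 = 0.046296, 1/3 · 0.10938 = 0.036458; summing to 0.13609.
The posterior is then P(jar A | data) = 0.3919, P(jar B | data) = 0.34019, P(jar C | data) = 0.2679.
The predictive probability is P(yellow next | data) = (1/5)(0.3919) + (5/6)(0.34019) + (1/8)(0.2679) = 0.39536.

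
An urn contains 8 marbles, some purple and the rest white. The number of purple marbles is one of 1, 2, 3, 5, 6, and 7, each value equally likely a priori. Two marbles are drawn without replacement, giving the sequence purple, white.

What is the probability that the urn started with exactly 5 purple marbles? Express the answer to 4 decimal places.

For each hypothesis, P(data | H) works out to: P(data | r = 1) = (1/8)(7/7) = 1/8; P(data | r = 2) = (2/8)(6/7) = 3/14; P(data | r = 3) = (3/8)(5/7) = 15/56; P(data | r = 5) = (5/8)(3/7) = 15/56; P(data | r = 6) = (6/8)(2/7) = 3/14; P(data | r = 7) = (7/8)(1/7) = 1/8.
The prior-weighted likelihoods are 1/6 · 1/8 = 1/48, 1/6 · 3/14 = 1/28, 1/6 · 15/56 = 5/112, 1/6 · 15/56 = 5/112, 1/6 · 3/14 = 1/28, 1/6 · 1/8 = 1/48; summing to 17/84.
Therefore the posterior P(r = 5 | data) = (5/112) / (17/84) = 15/68.

0.2206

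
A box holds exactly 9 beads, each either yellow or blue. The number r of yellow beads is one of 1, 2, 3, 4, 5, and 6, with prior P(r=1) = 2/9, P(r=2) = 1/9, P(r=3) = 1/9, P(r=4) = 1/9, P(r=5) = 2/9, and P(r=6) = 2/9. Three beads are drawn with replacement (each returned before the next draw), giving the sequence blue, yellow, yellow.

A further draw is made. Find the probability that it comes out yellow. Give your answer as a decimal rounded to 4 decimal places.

For each hypothesis, P(data | H) works out to: P(data | r = 1) = (8/9)(1/9)(1/9) = 0.010974; P(data | r = 2) = (7/9)(2/9)(2/9) = 0.038409; P(data | r = 3) = (6/9)(3/9)(3/9) = 0.074074; P(data | r = 4) = (5/9)(4/9)(4/9) = 0.10974; P(data | r = 5) = (4/9)(5/9)(5/9) = 0.13717; P(data | r = 6) = (3/9)(6/9)(6/9) = 0.14815.
The prior-weighted likelihoods are 2/9 · 0.010974 = 0.0024387, 1/9 · 0.038409 = 0.0042676, 1/9 · 0.074074 = 0.0082305, 1/9 · 0.10974 = 0.012193, 2/9 · 0.13717 = 0.030483, 2/9 · 0.14815 = 0.032922; summing to 0.090535.
The posterior is then P(r = 1 | data) = 0.026936, P(r = 2 | data) = 0.047138, P(r = 3 | data) = 0.090909, P(r = 4 | data) = 0.13468, P(r = 5 | data) = 0.3367, P(r = 6 | data) = 0.36364.
The predictive probability is P(yellow next | data) = (1/9)(0.026936) + (2/9)(0.047138) + (1/3)(0.090909) + (4/9)(0.13468) + (5/9)(0.3367) + (2/3)(0.36364) = 0.53311.

0.5331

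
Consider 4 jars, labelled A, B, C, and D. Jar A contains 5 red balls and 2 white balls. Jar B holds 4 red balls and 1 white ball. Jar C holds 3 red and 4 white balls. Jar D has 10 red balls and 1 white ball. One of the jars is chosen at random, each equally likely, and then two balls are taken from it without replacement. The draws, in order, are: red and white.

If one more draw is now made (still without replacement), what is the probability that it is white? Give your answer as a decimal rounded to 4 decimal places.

The likelihood of the observed sequence under each hypothesis: P(data | jar A) = (5/7)(2/6) = 0.2381; P(data | jar B) = (4/5)(1/4) = 0.2; P(data | jar C) = (3/7)(4/6) = 0.28571; P(data | jar D) = (10/11)(1/10) = 0.090909.
Weighting by the prior gives 1/4 · 0.2381 = 0.059524, 1/4 · 0.2 = 0.05, 1/4 · 0.28571 = 0.071429, 1/4 · 0.090909 = 0.022727; summing to 0.20368.
The posterior is then P(jar A | data) = 0.29224, P(jar B | data) = 0.24548, P(jar C | data) = 0.35069, P(jar D | data) = 0.11158.
The predictive probability is P(white next | data) = (1/5)(0.29224) + (0)(0.24548) + (3/5)(0.35069) + (0)(0.11158) = 0.26886.

0.2689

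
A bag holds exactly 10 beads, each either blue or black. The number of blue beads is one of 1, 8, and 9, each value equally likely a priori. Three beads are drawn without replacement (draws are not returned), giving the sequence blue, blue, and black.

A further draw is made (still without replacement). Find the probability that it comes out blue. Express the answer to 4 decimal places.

Under each hypothesis, the probability of the observed sequence is: P(data | r = 1) = (1/10)(0/9) = 0; P(data | r = 8) = (8/10)(7/9)(2/8) = 7/45; P(data | r = 9) = (9/10)(8/9)(1/8) = 1/10.
Weighting by the prior gives 1/3 · 0 = 0, 1/3 · 7/45 = 7/135, 1/3 · 1/10 = 1/30; summing to 23/270.
Normalising, the posterior is P(r = 1 | data) = 0, P(r = 8 | data) = 14/23, P(r = 9 | data) = 9/23.
Averaging over the posterior, P(blue next | data) = (6/7)(14/23) + (1)(9/23) = 21/23.

0.9130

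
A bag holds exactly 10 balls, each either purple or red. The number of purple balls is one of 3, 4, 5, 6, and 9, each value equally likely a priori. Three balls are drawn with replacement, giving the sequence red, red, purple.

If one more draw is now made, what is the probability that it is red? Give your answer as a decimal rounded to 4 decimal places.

Compute the likelihood of the observed sequence for each case: P(data | r = 3) = (7/10)(7/10)(3/10) = 0.147; P(data | r = 4) = (6/10)(6/10)(4/10) = 0.144; P(data | r = 5) = (5/10)(5/10)(5/10) = 0.125; P(data | r = 6) = (4/10)(4/10)(6/10) = 0.096; P(data | r = 9) = (1/10)(1/10)(9/10) = 0.009.
Weighting by the prior gives 1/5 · 0.147 = 0.0294, 1/5 · 0.144 = 0.0288, 1/5 · 0.125 = 0.025, 1/5 · 0.096 = 0.0192, 1/5 · 0.009 = 0.0018; with total 0.1042.
Dividing through by the total gives posterior P(r = 3 | data) = 0.28215, P(r = 4 | data) = 0.27639, P(r = 5 | data) = 0.23992, P(r = 6 | data) = 0.18426, P(r = 9 | data) = 0.017274.
Averaging over the posterior, P(red next | data) = (7/10)(0.28215) + (3/5)(0.27639) + (1/2)(0.23992) + (2/5)(0.18426) + (1/10)(0.017274) = 0.55873.

0.5587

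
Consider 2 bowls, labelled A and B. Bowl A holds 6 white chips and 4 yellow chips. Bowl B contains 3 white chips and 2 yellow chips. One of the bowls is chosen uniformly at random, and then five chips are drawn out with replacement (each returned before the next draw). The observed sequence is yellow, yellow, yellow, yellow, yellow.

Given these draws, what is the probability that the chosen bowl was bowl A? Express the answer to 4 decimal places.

For each hypothesis, P(data | H) works out to: P(data | bowl A) = (4/10)(4/10)(4/10)(4/10)(4/10) = 0.01024; P(data | bowl B) = (2/5)(2/5)(2/5)(2/5)(2/5) = 0.01024.
The prior-weighted likelihoods are 1/2 · 0.01024 = 0.00512, 1/2 · 0.01024 = 0.00512; with total 0.01024.
By Bayes' rule, P(bowl A | data) = (0.00512) / (0.01024) = 0.5.

0.5000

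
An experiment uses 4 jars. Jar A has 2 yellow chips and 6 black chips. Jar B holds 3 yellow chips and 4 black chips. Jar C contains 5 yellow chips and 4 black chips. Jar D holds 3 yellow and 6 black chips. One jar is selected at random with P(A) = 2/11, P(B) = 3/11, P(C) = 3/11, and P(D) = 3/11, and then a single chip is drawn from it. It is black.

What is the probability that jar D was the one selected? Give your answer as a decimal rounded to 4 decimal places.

0.3055

The likelihood of this draw under each hypothesis: P(data | jar A) = (6/8) = 3/4; P(data | jar B) = (4/7) = 4/7; P(data | jar C) = (4/9) = 4/9; P(data | jar D) = (6/9) = 2/3.
Weighting by the prior gives 2/11 · 3/4 = 3/22, 3/11 · 4/7 = 12/77, 3/11 · 4/9 = 4/33, 3/11 · 2/3 = 2/11; with total 25/42.
By Bayes' rule, P(jar D | data) = (2/11) / (25/42) = 84/275.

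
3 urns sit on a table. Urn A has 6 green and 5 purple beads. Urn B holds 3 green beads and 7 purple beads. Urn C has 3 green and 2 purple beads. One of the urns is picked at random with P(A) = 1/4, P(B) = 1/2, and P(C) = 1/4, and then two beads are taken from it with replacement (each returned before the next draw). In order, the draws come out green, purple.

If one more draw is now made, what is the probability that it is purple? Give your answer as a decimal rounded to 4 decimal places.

Compute the likelihood of the observed sequence for each case: P(data | urn A) = (6/11)(5/11) = 0.24793; P(data | urn B) = (3/10)(7/10) = 0.21; P(data | urn C) = (3/5)(2/5) = 0.24.
Weighting by the prior gives 1/4 · 0.24793 = 0.061983, 1/2 · 0.21 = 0.105, 1/4 · 0.24 = 0.06; these sum to 0.22698.
Dividing through by the total gives posterior P(urn A | data) = 0.27307, P(urn B | data) = 0.46259, P(urn C | data) = 0.26434.
So P(purple next | data) = Σ P(purple next | H) P(H | data) = (5/11)(0.27307) + (7/10)(0.46259) + (2/5)(0.26434) = 0.55367.

0.5537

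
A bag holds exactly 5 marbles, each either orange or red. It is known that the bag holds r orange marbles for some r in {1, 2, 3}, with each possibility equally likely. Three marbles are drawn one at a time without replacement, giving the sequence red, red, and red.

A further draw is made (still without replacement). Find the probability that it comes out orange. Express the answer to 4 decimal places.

0.6000

Compute the likelihood of the observed sequence for each case: P(data | r = 1) = (4/5)(3/4)(2/3) = 2/5; P(data | r = 2) = (3/5)(2/4)(1/3) = 1/10; P(data | r = 3) = (2/5)(1/4)(0/3) = 0.
Multiplying each by its prior: 1/3 · 2/5 = 2/15, 1/3 · 1/10 = 1/30, 1/3 · 0 = 0; summing to 1/6.
Dividing through by the total gives posterior P(r = 1 | data) = 4/5, P(r = 2 | data) = 1/5, P(r = 3 | data) = 0.
So P(orange next | data) = Σ P(orange next | H) P(H | data) = (1/2)(4/5) + (1)(1/5) = 3/5.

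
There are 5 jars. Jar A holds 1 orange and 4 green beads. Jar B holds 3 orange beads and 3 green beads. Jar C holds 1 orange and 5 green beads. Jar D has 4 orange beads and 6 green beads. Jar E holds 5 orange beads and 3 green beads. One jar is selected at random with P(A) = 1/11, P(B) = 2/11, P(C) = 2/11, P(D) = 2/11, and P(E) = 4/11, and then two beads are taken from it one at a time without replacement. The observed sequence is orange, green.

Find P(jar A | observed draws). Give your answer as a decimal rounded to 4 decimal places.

For each hypothesis, P(data | H) works out to: P(data | jar A) = (1/5)(4/4) = 1/5; P(data | jar B) = (3/6)(3/5) = 3/10; P(data | jar C) = (1/6)(5/5) = 1/6; P(data | jar D) = (4/10)(6/9) = 4/15; P(data | jar E) = (5/8)(3/7) = 15/56.
Multiplying each by its prior: 1/11 · 1/5 = 1/55, 2/11 · 3/10 = 3/55, 2/11 · 1/6 = 1/33, 2/11 · 4/15 = 8/165, 4/11 · 15/56 = 15/154; summing to 115/462.
Hence P(jar A | data) = (1/55) / (115/462) = 42/575.

0.0730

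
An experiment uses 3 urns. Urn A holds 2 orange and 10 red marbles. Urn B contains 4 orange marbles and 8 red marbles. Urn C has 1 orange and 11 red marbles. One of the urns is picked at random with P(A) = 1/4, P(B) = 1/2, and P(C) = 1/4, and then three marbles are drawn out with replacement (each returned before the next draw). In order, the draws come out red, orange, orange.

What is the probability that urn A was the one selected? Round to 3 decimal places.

0.130

Under each hypothesis, the probability of the observed sequence is: P(data | urn A) = (10/12)(2/12)(2/12) = 0.023148; P(data | urn B) = (8/12)(4/12)(4/12) = 0.074074; P(data | urn C) = (11/12)(1/12)(1/12) = 0.0063657.
Multiplying each by its prior: 1/4 · 0.023148 = 0.005787, 1/2 · 0.074074 = 0.037037, 1/4 · 0.0063657 = 0.0015914; summing to 0.044416.
By Bayes' rule, P(urn A | data) = (0.005787) / (0.044416) = 0.13029.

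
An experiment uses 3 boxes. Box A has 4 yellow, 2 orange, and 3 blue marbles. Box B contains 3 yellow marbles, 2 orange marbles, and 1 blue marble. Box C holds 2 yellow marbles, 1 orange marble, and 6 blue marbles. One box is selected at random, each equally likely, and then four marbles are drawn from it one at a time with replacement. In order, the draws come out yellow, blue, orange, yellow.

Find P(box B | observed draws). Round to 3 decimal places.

0.432

For each hypothesis, P(data | H) works out to: P(data | box A) = (4/9)(3/9)(2/9)(4/9) = 0.014632; P(data | box B) = (3/6)(1/6)(2/6)(3/6) = 0.013889; P(data | box C) = (2/9)(6/9)(1/9)(2/9) = 0.003658.
Multiplying each by its prior: 1/3 · 0.014632 = 0.0048773, 1/3 · 0.013889 = 0.0046296, 1/3 · 0.003658 = 0.0012193; summing to 0.010726.
Therefore the posterior P(box B | data) = (0.0046296) / (0.010726) = 0.43162.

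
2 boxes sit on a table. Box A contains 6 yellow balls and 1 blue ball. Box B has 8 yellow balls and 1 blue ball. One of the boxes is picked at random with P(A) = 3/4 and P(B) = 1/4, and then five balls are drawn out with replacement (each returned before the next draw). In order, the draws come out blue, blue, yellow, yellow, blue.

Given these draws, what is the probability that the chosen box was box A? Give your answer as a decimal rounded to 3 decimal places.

Compute the likelihood of the observed sequence for each case: P(data | box A) = (1/7)(1/7)(6/7)(6/7)(1/7) = 0.002142; P(data | box B) = (1/9)(1/9)(8/9)(8/9)(1/9) = 0.0010838.
Multiplying each by its prior: 3/4 · 0.002142 = 0.0016065, 1/4 · 0.0010838 = 0.00027096; these sum to 0.0018774.
By Bayes' rule, P(box A | data) = (0.0016065) / (0.0018774) = 0.85567.

0.856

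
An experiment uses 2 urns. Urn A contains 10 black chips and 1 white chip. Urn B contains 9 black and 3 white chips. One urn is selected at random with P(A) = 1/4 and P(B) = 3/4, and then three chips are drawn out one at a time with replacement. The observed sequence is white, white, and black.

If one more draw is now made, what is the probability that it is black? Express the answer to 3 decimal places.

0.758

For each hypothesis, P(data | H) works out to: P(data | urn A) = (1/11)(1/11)(10/11) = 0.0075131; P(data | urn B) = (3/12)(3/12)(9/12) = 0.046875.
Multiplying each by its prior: 1/4 · 0.0075131 = 0.0018783, 3/4 · 0.046875 = 0.035156; summing to 0.037035.
Dividing through by the total gives posterior P(urn A | data) = 0.050717, P(urn B | data) = 0.94928.
So P(black next | data) = Σ P(black next | H) P(H | data) = (10/11)(0.050717) + (3/4)(0.94928) = 0.75807.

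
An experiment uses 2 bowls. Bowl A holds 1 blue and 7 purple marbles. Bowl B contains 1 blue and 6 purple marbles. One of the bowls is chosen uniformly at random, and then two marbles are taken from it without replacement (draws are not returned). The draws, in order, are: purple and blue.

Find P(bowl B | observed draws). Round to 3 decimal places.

0.533

Compute the likelihood of the observed sequence for each case: P(data | bowl A) = (7/8)(1/7) = 1/8; P(data | bowl B) = (6/7)(1/6) = 1/7.
Weighting by the prior gives 1/2 · 1/8 = 1/16, 1/2 · 1/7 = 1/14; these sum to 15/112.
So P(bowl B | data) = (1/14) / (15/112) = 8/15.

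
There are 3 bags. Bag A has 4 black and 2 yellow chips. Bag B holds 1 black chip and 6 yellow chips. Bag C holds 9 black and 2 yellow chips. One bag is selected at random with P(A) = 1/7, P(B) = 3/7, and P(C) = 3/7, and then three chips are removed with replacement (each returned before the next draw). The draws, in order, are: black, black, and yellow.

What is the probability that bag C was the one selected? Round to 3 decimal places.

The likelihood of the observed sequence under each hypothesis: P(data | bag A) = (4/6)(4/6)(2/6) = 0.14815; P(data | bag B) = (1/7)(1/7)(6/7) = 0.017493; P(data | bag C) = (9/11)(9/11)(2/11) = 0.12171.
Weighting by the prior gives 1/7 · 0.14815 = 0.021164, 3/7 · 0.017493 = 0.0074969, 3/7 · 0.12171 = 0.052163; summing to 0.080824.
Hence P(bag C | data) = (0.052163) / (0.080824) = 0.64539.

0.645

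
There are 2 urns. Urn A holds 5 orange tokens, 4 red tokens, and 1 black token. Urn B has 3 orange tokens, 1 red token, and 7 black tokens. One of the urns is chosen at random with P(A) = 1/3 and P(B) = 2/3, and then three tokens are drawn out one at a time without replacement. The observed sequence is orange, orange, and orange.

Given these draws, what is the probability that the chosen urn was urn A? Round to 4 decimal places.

0.8730

Compute the likelihood of the observed sequence for each case: P(data | urn A) = (5/10)(4/9)(3/8) = 1/12; P(data | urn B) = (3/11)(2/10)(1/9) = 1/165.
The prior-weighted likelihoods are 1/3 · 1/12 = 1/36, 2/3 · 1/165 = 2/495; these sum to 7/220.
So P(urn A | data) = (1/36) / (7/220) = 55/63.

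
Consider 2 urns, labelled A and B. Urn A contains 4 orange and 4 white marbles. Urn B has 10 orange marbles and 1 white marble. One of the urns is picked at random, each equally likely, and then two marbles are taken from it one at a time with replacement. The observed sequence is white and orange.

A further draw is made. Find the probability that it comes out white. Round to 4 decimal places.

0.3984

For each hypothesis, P(data | H) works out to: P(data | urn A) = (4/8)(4/8) = 1/4; P(data | urn B) = (1/11)(10/11) = 10/121.
Multiplying each by its prior: 1/2 · 1/4 = 1/8, 1/2 · 10/121 = 5/121; with total 161/968.
Normalising, the posterior is P(urn A | data) = 0.75155, P(urn B | data) = 0.24845.
The predictive probability is P(white next | data) = (1/2)(0.75155) + (1/11)(0.24845) = 0.39836.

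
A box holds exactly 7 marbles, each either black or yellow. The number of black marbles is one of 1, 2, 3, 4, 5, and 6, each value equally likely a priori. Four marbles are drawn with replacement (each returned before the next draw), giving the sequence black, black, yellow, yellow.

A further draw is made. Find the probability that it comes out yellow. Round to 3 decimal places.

0.500

Under each hypothesis, the probability of the observed sequence is: P(data | r = 1) = (1/7)(1/7)(6/7)(6/7) = 0.014994; P(data | r = 2) = (2/7)(2/7)(5/7)(5/7) = 0.041649; P(data | r = 3) = (3/7)(3/7)(4/7)(4/7) = 0.059975; P(data | r = 4) = (4/7)(4/7)(3/7)(3/7) = 0.059975; P(data | r = 5) = (5/7)(5/7)(2/7)(2/7) = 0.041649; P(data | r = 6) = (6/7)(6/7)(1/7)(1/7) = 0.014994.
The prior-weighted likelihoods are 1/6 · 0.014994 = 0.002499, 1/6 · 0.041649 = 0.0069416, 1/6 · 0.059975 = 0.0099958, 1/6 · 0.059975 = 0.0099958, 1/6 · 0.041649 = 0.0069416, 1/6 · 0.014994 = 0.002499; these sum to 0.038873.
Dividing through by the total gives posterior P(r = 1 | data) = 0.064286, P(r = 2 | data) = 0.17857, P(r = 3 | data) = 0.25714, P(r = 4 | data) = 0.25714, P(r = 5 | data) = 0.17857, P(r = 6 | data) = 0.064286.
Averaging over the posterior, P(yellow next | data) = (6/7)(0.064286) + (5/7)(0.17857) + (4/7)(0.25714) + (3/7)(0.25714) + (2/7)(0.17857) + (1/7)(0.064286) = 0.5.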